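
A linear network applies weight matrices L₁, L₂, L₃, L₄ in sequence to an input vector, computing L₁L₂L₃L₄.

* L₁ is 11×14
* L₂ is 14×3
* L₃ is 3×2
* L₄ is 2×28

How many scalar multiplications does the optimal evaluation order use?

Adjacent pairs: L₁L₂ = 11·14·3 = 462; L₂L₃ = 14·3·2 = 84; L₃L₄ = 3·2·28 = 168.
Length 3: L₁..L₃: k=1: 0+84+11·14·2=392; k=2: 462+0+11·3·2=528 → min 392 | L₂..L₄: k=2: 0+168+14·3·28=1344; k=3: 84+0+14·2·28=868 → min 868.
Length 4: L₁..L₄: k=1: 0+868+11·14·28=5180; k=2: 462+168+11·3·28=1554; k=3: 392+0+11·2·28=1008 → min 1008.
Optimal order: ((L₁(L₂L₃))L₄) with cost 1008.

1008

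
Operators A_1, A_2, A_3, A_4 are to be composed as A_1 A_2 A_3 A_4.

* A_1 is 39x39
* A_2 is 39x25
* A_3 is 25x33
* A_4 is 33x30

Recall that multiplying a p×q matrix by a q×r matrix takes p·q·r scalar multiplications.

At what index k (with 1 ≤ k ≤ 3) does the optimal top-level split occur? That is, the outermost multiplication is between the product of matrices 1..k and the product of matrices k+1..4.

2

Adjacent pairs: A_1A_2 = 39·39·25 = 38025; A_2A_3 = 39·25·33 = 32175; A_3A_4 = 25·33·30 = 24750.
Length 3: A_1..A_3: k=1: 0+32175+39·39·33=82368; k=2: 38025+0+39·25·33=70200 → min 70200 | A_2..A_4: k=2: 0+24750+39·25·30=54000; k=3: 32175+0+39·33·30=70785 → min 54000.
Top-level splits: k=1: (A_1..A_1)·(A_2..A_4) → 0+54000+39·39·30 = 99630; k=2: (A_1..A_2)·(A_3..A_4) → 38025+24750+39·25·30 = 92025; k=3: (A_1..A_3)·(A_4..A_4) → 70200+0+39·33·30 = 108810.
Best split is after A_2, i.e. k = 2.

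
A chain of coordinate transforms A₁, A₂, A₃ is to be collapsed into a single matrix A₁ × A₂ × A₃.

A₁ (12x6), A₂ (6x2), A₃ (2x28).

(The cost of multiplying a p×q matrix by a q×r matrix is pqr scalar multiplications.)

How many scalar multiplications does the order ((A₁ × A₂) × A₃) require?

(A₁ × A₂): 12×6 by 6×2 → 12×2, cost 12·6·2 = 144
((A₁ × A₂) × A₃): 12×2 by 2×28 → 12×28, cost 12·2·28 = 672; cumulative 816
Total: 816 scalar multiplications.

816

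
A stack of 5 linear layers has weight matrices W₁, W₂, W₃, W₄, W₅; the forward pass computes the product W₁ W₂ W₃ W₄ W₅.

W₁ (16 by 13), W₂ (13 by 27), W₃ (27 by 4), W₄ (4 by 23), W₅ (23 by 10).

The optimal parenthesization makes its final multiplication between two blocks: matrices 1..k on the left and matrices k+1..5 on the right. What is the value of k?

3

Adjacent pairs: W₁W₂ = 16·13·27 = 5616; W₂W₃ = 13·27·4 = 1404; W₃W₄ = 27·4·23 = 2484; W₄W₅ = 4·23·10 = 920.
Length 3: W₁..W₃: k=1: 0+1404+16·13·4=2236; k=2: 5616+0+16·27·4=7344 → min 2236 | W₂..W₄: k=2: 0+2484+13·27·23=10557; k=3: 1404+0+13·4·23=2600 → min 2600 | W₃..W₅: k=3: 0+920+27·4·10=2000; k=4: 2484+0+27·23·10=8694 → min 2000.
Length 4: W₁..W₄: k=1: 0+2600+16·13·23=7384; k=2: 5616+2484+16·27·23=18036; k=3: 2236+0+16·4·23=3708 → min 3708 | W₂..W₅: k=2: 0+2000+13·27·10=5510; k=3: 1404+920+13·4·10=2844; k=4: 2600+0+13·23·10=5590 → min 2844.
Top-level splits: k=1: (W₁..W₁)·(W₂..W₅) → 0+2844+16·13·10 = 4924; k=2: (W₁..W₂)·(W₃..W₅) → 5616+2000+16·27·10 = 11936; k=3: (W₁..W₃)·(W₄..W₅) → 2236+920+16·4·10 = 3796; k=4: (W₁..W₄)·(W₅..W₅) → 3708+0+16·23·10 = 7388.
Best split is after W₃, i.e. k = 3.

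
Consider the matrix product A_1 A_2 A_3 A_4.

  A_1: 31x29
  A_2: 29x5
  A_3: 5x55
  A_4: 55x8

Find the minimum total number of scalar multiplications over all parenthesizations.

Adjacent pairs: A_1A_2 = 31·29·5 = 4495; A_2A_3 = 29·5·55 = 7975; A_3A_4 = 5·55·8 = 2200.
Length 3: A_1..A_3: k=1: 0+7975+31·29·55=57420; k=2: 4495+0+31·5·55=13020 → min 13020 | A_2..A_4: k=2: 0+2200+29·5·8=3360; k=3: 7975+0+29·55·8=20735 → min 3360.
Length 4: A_1..A_4: k=1: 0+3360+31·29·8=10552; k=2: 4495+2200+31·5·8=7935; k=3: 13020+0+31·55·8=26660 → min 7935.
Optimal order: ((A_1 A_2) (A_3 A_4)) with cost 7935.

7935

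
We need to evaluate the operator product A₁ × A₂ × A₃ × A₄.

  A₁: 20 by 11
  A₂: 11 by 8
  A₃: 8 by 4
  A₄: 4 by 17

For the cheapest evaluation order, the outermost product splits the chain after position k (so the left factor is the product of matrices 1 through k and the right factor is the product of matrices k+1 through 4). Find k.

Adjacent pairs: A₁A₂ = 20·11·8 = 1760; A₂A₃ = 11·8·4 = 352; A₃A₄ = 8·4·17 = 544.
Length 3: A₁..A₃: k=1: 0+352+20·11·4=1232; k=2: 1760+0+20·8·4=2400 → min 1232 | A₂..A₄: k=2: 0+544+11·8·17=2040; k=3: 352+0+11·4·17=1100 → min 1100.
Top-level splits: k=1: (A₁..A₁)·(A₂..A₄) → 0+1100+20·11·17 = 4840; k=2: (A₁..A₂)·(A₃..A₄) → 1760+544+20·8·17 = 5024; k=3: (A₁..A₃)·(A₄..A₄) → 1232+0+20·4·17 = 2592.
Best split is after A₃, i.e. k = 3.

3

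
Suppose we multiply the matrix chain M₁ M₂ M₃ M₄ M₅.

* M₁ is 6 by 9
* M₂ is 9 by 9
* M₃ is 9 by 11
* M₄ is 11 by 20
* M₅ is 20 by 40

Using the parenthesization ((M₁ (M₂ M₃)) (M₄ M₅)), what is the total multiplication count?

12925

(M₂ M₃): 9×9 by 9×11 → 9×11, cost 9·9·11 = 891
(M₁ (M₂ M₃)): 6×9 by 9×11 → 6×11, cost 6·9·11 = 594; cumulative 1485
(M₄ M₅): 11×20 by 20×40 → 11×40, cost 11·20·40 = 8800
((M₁ (M₂ M₃)) (M₄ M₅)): 6×11 by 11×40 → 6×40, cost 6·11·40 = 2640; cumulative 12925
Total: 12925 scalar multiplications.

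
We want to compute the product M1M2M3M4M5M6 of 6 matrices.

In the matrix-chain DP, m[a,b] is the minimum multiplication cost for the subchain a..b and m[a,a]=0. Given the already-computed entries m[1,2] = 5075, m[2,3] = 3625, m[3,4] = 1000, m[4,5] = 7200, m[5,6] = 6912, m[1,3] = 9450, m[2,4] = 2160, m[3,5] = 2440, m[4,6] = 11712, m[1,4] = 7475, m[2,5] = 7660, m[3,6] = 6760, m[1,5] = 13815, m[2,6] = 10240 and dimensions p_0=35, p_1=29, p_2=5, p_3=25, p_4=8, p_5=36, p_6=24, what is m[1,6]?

m[1,6] = min over k∈[1,5] of m[1,k]+m[k+1,6]+p_{0}·p_k·p_{6}.
k=1: 0 + 10240 + 35·29·24 = 34600; k=2: 5075 + 6760 + 35·5·24 = 16035; k=3: 9450 + 11712 + 35·25·24 = 42162; k=4: 7475 + 6912 + 35·8·24 = 21107; k=5: 13815 + 0 + 35·36·24 = 44055.
Minimum: 16035 at k=2.

16035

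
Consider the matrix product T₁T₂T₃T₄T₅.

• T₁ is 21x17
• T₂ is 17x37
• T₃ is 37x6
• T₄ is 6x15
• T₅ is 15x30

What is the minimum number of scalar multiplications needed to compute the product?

Adjacent pairs: T₁T₂ = 21·17·37 = 13209; T₂T₃ = 17·37·6 = 3774; T₃T₄ = 37·6·15 = 3330; T₄T₅ = 6·15·30 = 2700.
Length 3: T₁..T₃: k=1: 0+3774+21·17·6=5916; k=2: 13209+0+21·37·6=17871 → min 5916 | T₂..T₄: k=2: 0+3330+17·37·15=12765; k=3: 3774+0+17·6·15=5304 → min 5304 | T₃..T₅: k=3: 0+2700+37·6·30=9360; k=4: 3330+0+37·15·30=19980 → min 9360.
Length 4: T₁..T₄: k=1: 0+5304+21·17·15=10659; k=2: 13209+3330+21·37·15=28194; k=3: 5916+0+21·6·15=7806 → min 7806 | T₂..T₅: k=2: 0+9360+17·37·30=28230; k=3: 3774+2700+17·6·30=9534; k=4: 5304+0+17·15·30=12954 → min 9534.
Length 5: T₁..T₅: k=1: 0+9534+21·17·30=20244; k=2: 13209+9360+21·37·30=45879; k=3: 5916+2700+21·6·30=12396; k=4: 7806+0+21·15·30=17256 → min 12396.
Optimal order: ((T₁(T₂T₃))(T₄T₅)) with cost 12396.

12396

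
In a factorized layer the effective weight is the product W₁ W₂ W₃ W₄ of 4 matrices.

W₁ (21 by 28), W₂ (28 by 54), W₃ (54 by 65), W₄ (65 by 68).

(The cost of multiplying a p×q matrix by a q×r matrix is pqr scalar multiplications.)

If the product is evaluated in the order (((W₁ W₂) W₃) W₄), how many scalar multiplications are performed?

(W₁ W₂): 21×28 by 28×54 → 21×54, cost 21·28·54 = 31752
((W₁ W₂) W₃): 21×54 by 54×65 → 21×65, cost 21·54·65 = 73710; cumulative 105462
(((W₁ W₂) W₃) W₄): 21×65 by 65×68 → 21×68, cost 21·65·68 = 92820; cumulative 198282
Total: 198282 scalar multiplications.

198282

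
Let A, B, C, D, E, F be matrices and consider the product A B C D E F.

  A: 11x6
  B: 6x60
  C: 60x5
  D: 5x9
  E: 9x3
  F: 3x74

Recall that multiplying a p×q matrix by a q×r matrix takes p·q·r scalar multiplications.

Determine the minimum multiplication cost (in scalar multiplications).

Adjacent pairs: AB = 11·6·60 = 3960; BC = 6·60·5 = 1800; CD = 60·5·9 = 2700; DE = 5·9·3 = 135; EF = 9·3·74 = 1998.
Length 3: A..C: k=1: 0+1800+11·6·5=2130; k=2: 3960+0+11·60·5=7260 → min 2130 | B..D: k=2: 0+2700+6·60·9=5940; k=3: 1800+0+6·5·9=2070 → min 2070 | C..E: k=3: 0+135+60·5·3=1035; k=4: 2700+0+60·9·3=4320 → min 1035 | D..F: k=4: 0+1998+5·9·74=5328; k=5: 135+0+5·3·74=1245 → min 1245.
Length 4: A..D: k=1: 0+2070+11·6·9=2664; k=2: 3960+2700+11·60·9=12600; k=3: 2130+0+11·5·9=2625 → min 2625 | B..E: k=2: 0+1035+6·60·3=2115; k=3: 1800+135+6·5·3=2025; k=4: 2070+0+6·9·3=2232 → min 2025 | C..F: k=3: 0+1245+60·5·74=23445; k=4: 2700+1998+60·9·74=44658; k=5: 1035+0+60·3·74=14355 → min 14355.
Length 5: A..E: k=1: 0+2025+11·6·3=2223; k=2: 3960+1035+11·60·3=6975; k=3: 2130+135+11·5·3=2430; k=4: 2625+0+11·9·3=2922 → min 2223 | B..F: k=2: 0+14355+6·60·74=40995; k=3: 1800+1245+6·5·74=5265; k=4: 2070+1998+6·9·74=8064; k=5: 2025+0+6·3·74=3357 → min 3357.
Length 6: A..F: k=1: 0+3357+11·6·74=8241; k=2: 3960+14355+11·60·74=67155; k=3: 2130+1245+11·5·74=7445; k=4: 2625+1998+11·9·74=11949; k=5: 2223+0+11·3·74=4665 → min 4665.
Optimal order: ((A ((B C) (D E))) F) with cost 4665.

4665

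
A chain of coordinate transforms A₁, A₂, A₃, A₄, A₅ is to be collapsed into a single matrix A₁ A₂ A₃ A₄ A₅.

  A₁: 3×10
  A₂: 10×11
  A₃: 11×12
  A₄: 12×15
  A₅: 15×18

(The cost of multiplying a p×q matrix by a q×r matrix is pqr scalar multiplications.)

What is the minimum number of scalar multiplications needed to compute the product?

2076

Adjacent pairs: A₁A₂ = 3·10·11 = 330; A₂A₃ = 10·11·12 = 1320; A₃A₄ = 11·12·15 = 1980; A₄A₅ = 12·15·18 = 3240.
Length 3: A₁..A₃: k=1: 0+1320+3·10·12=1680; k=2: 330+0+3·11·12=726 → min 726 | A₂..A₄: k=2: 0+1980+10·11·15=3630; k=3: 1320+0+10·12·15=3120 → min 3120 | A₃..A₅: k=3: 0+3240+11·12·18=5616; k=4: 1980+0+11·15·18=4950 → min 4950.
Length 4: A₁..A₄: k=1: 0+3120+3·10·15=3570; k=2: 330+1980+3·11·15=2805; k=3: 726+0+3·12·15=1266 → min 1266 | A₂..A₅: k=2: 0+4950+10·11·18=6930; k=3: 1320+3240+10·12·18=6720; k=4: 3120+0+10·15·18=5820 → min 5820.
Length 5: A₁..A₅: k=1: 0+5820+3·10·18=6360; k=2: 330+4950+3·11·18=5874; k=3: 726+3240+3·12·18=4614; k=4: 1266+0+3·15·18=2076 → min 2076.
Optimal order: ((((A₁ A₂) A₃) A₄) A₅) with cost 2076.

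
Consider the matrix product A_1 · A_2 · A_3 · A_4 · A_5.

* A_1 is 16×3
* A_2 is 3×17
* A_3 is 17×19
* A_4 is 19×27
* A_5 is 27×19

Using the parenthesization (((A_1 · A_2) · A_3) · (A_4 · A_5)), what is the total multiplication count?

(A_1 · A_2): 16×3 by 3×17 → 16×17, cost 16·3·17 = 816
((A_1 · A_2) · A_3): 16×17 by 17×19 → 16×19, cost 16·17·19 = 5168; cumulative 5984
(A_4 · A_5): 19×27 by 27×19 → 19×19, cost 19·27·19 = 9747
(((A_1 · A_2) · A_3) · (A_4 · A_5)): 16×19 by 19×19 → 16×19, cost 16·19·19 = 5776; cumulative 21507
Total: 21507 scalar multiplications.

21507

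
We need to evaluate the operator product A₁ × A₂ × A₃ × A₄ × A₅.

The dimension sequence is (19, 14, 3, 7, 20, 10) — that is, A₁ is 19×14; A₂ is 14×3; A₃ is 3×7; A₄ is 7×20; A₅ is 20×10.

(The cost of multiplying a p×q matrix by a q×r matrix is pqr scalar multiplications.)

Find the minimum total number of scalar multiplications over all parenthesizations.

Adjacent pairs: A₁A₂ = 19·14·3 = 798; A₂A₃ = 14·3·7 = 294; A₃A₄ = 3·7·20 = 420; A₄A₅ = 7·20·10 = 1400.
Length 3: A₁..A₃: k=1: 0+294+19·14·7=2156; k=2: 798+0+19·3·7=1197 → min 1197 | A₂..A₄: k=2: 0+420+14·3·20=1260; k=3: 294+0+14·7·20=2254 → min 1260 | A₃..A₅: k=3: 0+1400+3·7·10=1610; k=4: 420+0+3·20·10=1020 → min 1020.
Length 4: A₁..A₄: k=1: 0+1260+19·14·20=6580; k=2: 798+420+19·3·20=2358; k=3: 1197+0+19·7·20=3857 → min 2358 | A₂..A₅: k=2: 0+1020+14·3·10=1440; k=3: 294+1400+14·7·10=2674; k=4: 1260+0+14·20·10=4060 → min 1440.
Length 5: A₁..A₅: k=1: 0+1440+19·14·10=4100; k=2: 798+1020+19·3·10=2388; k=3: 1197+1400+19·7·10=3927; k=4: 2358+0+19·20·10=6158 → min 2388.
Optimal order: ((A₁ × A₂) × ((A₃ × A₄) × A₅)) with cost 2388.

2388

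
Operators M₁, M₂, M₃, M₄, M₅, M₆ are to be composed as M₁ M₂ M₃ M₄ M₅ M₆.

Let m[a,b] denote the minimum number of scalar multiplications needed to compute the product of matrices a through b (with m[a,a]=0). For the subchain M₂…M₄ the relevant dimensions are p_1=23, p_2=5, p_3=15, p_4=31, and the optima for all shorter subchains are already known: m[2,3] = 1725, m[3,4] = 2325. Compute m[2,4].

5890

m[2,4] = min over k∈[2,3] of m[2,k]+m[k+1,4]+p_{1}·p_k·p_{4}.
k=2: 0 + 2325 + 23·5·31 = 5890; k=3: 1725 + 0 + 23·15·31 = 12420.
Minimum: 5890 at k=2.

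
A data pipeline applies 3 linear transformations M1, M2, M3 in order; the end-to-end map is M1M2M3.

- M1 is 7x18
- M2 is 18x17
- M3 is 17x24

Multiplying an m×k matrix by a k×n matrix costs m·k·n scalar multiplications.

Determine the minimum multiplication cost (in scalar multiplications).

4998

Order (M1(M2M3)): (M2M3): 18×17 by 17×24 → 18×24, cost 18·17·24 = 7344; (M1(M2M3)): 7×18 by 18×24 → 7×24, cost 7·18·24 = 3024; cumulative 10368. Total 10368.
Order ((M1M2)M3): (M1M2): 7×18 by 18×17 → 7×17, cost 7·18·17 = 2142; ((M1M2)M3): 7×17 by 17×24 → 7×24, cost 7·17·24 = 2856; cumulative 4998. Total 4998.
Minimum: 4998.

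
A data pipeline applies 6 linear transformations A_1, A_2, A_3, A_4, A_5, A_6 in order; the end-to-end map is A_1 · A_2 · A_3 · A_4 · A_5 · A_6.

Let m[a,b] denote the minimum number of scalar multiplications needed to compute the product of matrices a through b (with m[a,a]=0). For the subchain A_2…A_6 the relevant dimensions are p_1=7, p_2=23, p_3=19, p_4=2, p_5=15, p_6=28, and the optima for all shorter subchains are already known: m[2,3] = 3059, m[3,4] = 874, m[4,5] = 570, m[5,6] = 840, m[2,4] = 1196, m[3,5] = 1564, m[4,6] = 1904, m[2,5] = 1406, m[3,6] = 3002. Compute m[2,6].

m[2,6] = min over k∈[2,5] of m[2,k]+m[k+1,6]+p_{1}·p_k·p_{6}.
k=2: 0 + 3002 + 7·23·28 = 7510; k=3: 3059 + 1904 + 7·19·28 = 8687; k=4: 1196 + 840 + 7·2·28 = 2428; k=5: 1406 + 0 + 7·15·28 = 4346.
Minimum: 2428 at k=4.

2428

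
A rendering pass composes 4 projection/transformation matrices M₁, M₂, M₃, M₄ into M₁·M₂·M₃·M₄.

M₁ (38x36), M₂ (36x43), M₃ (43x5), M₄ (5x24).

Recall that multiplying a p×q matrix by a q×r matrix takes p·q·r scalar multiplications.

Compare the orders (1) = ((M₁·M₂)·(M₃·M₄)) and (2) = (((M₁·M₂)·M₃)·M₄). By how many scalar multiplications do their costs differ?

Order (1) = ((M₁·M₂)·(M₃·M₄)): (M₁·M₂): 38×36 by 36×43 → 38×43, cost 38·36·43 = 58824; (M₃·M₄): 43×5 by 5×24 → 43×24, cost 43·5·24 = 5160; ((M₁·M₂)·(M₃·M₄)): 38×43 by 43×24 → 38×24, cost 38·43·24 = 39216; cumulative 103200. Total 103200.
Order (2) = (((M₁·M₂)·M₃)·M₄): (M₁·M₂): 38×36 by 36×43 → 38×43, cost 38·36·43 = 58824; ((M₁·M₂)·M₃): 38×43 by 43×5 → 38×5, cost 38·43·5 = 8170; cumulative 66994; (((M₁·M₂)·M₃)·M₄): 38×5 by 5×24 → 38×24, cost 38·5·24 = 4560; cumulative 71554. Total 71554.
Difference: |103200 − 71554| = 31646.

31646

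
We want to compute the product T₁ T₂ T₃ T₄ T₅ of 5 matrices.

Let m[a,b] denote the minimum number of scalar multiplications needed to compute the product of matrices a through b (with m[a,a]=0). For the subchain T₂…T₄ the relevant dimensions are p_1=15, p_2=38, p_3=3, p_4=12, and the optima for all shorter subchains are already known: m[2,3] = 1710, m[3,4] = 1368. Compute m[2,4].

2250

m[2,4] = min over k∈[2,3] of m[2,k]+m[k+1,4]+p_{1}·p_k·p_{4}.
k=2: 0 + 1368 + 15·38·12 = 8208; k=3: 1710 + 0 + 15·3·12 = 2250.
Minimum: 2250 at k=3.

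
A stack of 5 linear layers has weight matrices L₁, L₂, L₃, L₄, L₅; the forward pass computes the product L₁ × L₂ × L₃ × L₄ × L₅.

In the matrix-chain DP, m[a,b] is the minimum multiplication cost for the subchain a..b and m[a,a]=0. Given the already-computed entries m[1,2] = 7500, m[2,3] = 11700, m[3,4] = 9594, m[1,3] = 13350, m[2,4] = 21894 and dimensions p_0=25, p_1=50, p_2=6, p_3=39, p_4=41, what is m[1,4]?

23244

m[1,4] = min over k∈[1,3] of m[1,k]+m[k+1,4]+p_{0}·p_k·p_{4}.
k=1: 0 + 21894 + 25·50·41 = 73144; k=2: 7500 + 9594 + 25·6·41 = 23244; k=3: 13350 + 0 + 25·39·41 = 53325.
Minimum: 23244 at k=2.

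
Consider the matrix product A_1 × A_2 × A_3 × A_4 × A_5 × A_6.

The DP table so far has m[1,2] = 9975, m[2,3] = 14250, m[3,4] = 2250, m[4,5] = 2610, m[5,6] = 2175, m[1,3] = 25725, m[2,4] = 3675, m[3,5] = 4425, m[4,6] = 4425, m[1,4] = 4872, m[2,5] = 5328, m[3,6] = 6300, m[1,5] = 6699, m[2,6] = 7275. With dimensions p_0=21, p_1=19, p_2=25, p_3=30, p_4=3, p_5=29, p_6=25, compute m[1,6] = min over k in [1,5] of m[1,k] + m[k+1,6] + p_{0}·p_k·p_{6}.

m[1,6] = min over k∈[1,5] of m[1,k]+m[k+1,6]+p_{0}·p_k·p_{6}.
k=1: 0 + 7275 + 21·19·25 = 17250; k=2: 9975 + 6300 + 21·25·25 = 29400; k=3: 25725 + 4425 + 21·30·25 = 45900; k=4: 4872 + 2175 + 21·3·25 = 8622; k=5: 6699 + 0 + 21·29·25 = 21924.
Minimum: 8622 at k=4.

8622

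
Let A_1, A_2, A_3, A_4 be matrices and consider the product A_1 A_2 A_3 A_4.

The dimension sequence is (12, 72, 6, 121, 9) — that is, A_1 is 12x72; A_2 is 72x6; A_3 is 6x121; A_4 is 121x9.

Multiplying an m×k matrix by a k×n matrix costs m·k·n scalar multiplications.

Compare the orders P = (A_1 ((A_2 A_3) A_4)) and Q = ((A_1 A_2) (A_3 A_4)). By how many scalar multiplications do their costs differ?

126090

Order P = (A_1 ((A_2 A_3) A_4)): (A_2 A_3): 72×6 by 6×121 → 72×121, cost 72·6·121 = 52272; ((A_2 A_3) A_4): 72×121 by 121×9 → 72×9, cost 72·121·9 = 78408; cumulative 130680; (A_1 ((A_2 A_3) A_4)): 12×72 by 72×9 → 12×9, cost 12·72·9 = 7776; cumulative 138456. Total 138456.
Order Q = ((A_1 A_2) (A_3 A_4)): (A_1 A_2): 12×72 by 72×6 → 12×6, cost 12·72·6 = 5184; (A_3 A_4): 6×121 by 121×9 → 6×9, cost 6·121·9 = 6534; ((A_1 A_2) (A_3 A_4)): 12×6 by 6×9 → 12×9, cost 12·6·9 = 648; cumulative 12366. Total 12366.
Difference: |138456 − 12366| = 126090.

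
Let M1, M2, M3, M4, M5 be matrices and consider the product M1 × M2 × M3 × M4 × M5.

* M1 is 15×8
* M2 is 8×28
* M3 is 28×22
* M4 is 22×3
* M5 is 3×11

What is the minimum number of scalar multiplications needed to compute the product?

Adjacent pairs: M1M2 = 15·8·28 = 3360; M2M3 = 8·28·22 = 4928; M3M4 = 28·22·3 = 1848; M4M5 = 22·3·11 = 726.
Length 3: M1..M3: k=1: 0+4928+15·8·22=7568; k=2: 3360+0+15·28·22=12600 → min 7568 | M2..M4: k=2: 0+1848+8·28·3=2520; k=3: 4928+0+8·22·3=5456 → min 2520 | M3..M5: k=3: 0+726+28·22·11=7502; k=4: 1848+0+28·3·11=2772 → min 2772.
Length 4: M1..M4: k=1: 0+2520+15·8·3=2880; k=2: 3360+1848+15·28·3=6468; k=3: 7568+0+15·22·3=8558 → min 2880 | M2..M5: k=2: 0+2772+8·28·11=5236; k=3: 4928+726+8·22·11=7590; k=4: 2520+0+8·3·11=2784 → min 2784.
Length 5: M1..M5: k=1: 0+2784+15·8·11=4104; k=2: 3360+2772+15·28·11=10752; k=3: 7568+726+15·22·11=11924; k=4: 2880+0+15·3·11=3375 → min 3375.
Optimal order: ((M1 × (M2 × (M3 × M4))) × M5) with cost 3375.

3375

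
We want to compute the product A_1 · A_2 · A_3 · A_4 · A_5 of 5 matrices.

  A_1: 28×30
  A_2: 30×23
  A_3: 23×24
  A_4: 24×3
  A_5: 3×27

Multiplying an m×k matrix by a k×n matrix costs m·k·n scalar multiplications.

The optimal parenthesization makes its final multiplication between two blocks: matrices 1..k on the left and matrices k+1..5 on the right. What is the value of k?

4

Adjacent pairs: A_1A_2 = 28·30·23 = 19320; A_2A_3 = 30·23·24 = 16560; A_3A_4 = 23·24·3 = 1656; A_4A_5 = 24·3·27 = 1944.
Length 3: A_1..A_3: k=1: 0+16560+28·30·24=36720; k=2: 19320+0+28·23·24=34776 → min 34776 | A_2..A_4: k=2: 0+1656+30·23·3=3726; k=3: 16560+0+30·24·3=18720 → min 3726 | A_3..A_5: k=3: 0+1944+23·24·27=16848; k=4: 1656+0+23·3·27=3519 → min 3519.
Length 4: A_1..A_4: k=1: 0+3726+28·30·3=6246; k=2: 19320+1656+28·23·3=22908; k=3: 34776+0+28·24·3=36792 → min 6246 | A_2..A_5: k=2: 0+3519+30·23·27=22149; k=3: 16560+1944+30·24·27=37944; k=4: 3726+0+30·3·27=6156 → min 6156.
Top-level splits: k=1: (A_1..A_1)·(A_2..A_5) → 0+6156+28·30·27 = 28836; k=2: (A_1..A_2)·(A_3..A_5) → 19320+3519+28·23·27 = 40227; k=3: (A_1..A_3)·(A_4..A_5) → 34776+1944+28·24·27 = 54864; k=4: (A_1..A_4)·(A_5..A_5) → 6246+0+28·3·27 = 8514.
Best split is after A_4, i.e. k = 4.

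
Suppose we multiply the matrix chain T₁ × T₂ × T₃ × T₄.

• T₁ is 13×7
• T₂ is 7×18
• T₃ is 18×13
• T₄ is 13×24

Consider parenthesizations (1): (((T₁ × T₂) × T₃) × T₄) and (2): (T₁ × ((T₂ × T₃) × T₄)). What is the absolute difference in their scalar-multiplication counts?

2730

Order (1) = (((T₁ × T₂) × T₃) × T₄): (T₁ × T₂): 13×7 by 7×18 → 13×18, cost 13·7·18 = 1638; ((T₁ × T₂) × T₃): 13×18 by 18×13 → 13×13, cost 13·18·13 = 3042; cumulative 4680; (((T₁ × T₂) × T₃) × T₄): 13×13 by 13×24 → 13×24, cost 13·13·24 = 4056; cumulative 8736. Total 8736.
Order (2) = (T₁ × ((T₂ × T₃) × T₄)): (T₂ × T₃): 7×18 by 18×13 → 7×13, cost 7·18·13 = 1638; ((T₂ × T₃) × T₄): 7×13 by 13×24 → 7×24, cost 7·13·24 = 2184; cumulative 3822; (T₁ × ((T₂ × T₃) × T₄)): 13×7 by 7×24 → 13×24, cost 13·7·24 = 2184; cumulative 6006. Total 6006.
Difference: |8736 − 6006| = 2730.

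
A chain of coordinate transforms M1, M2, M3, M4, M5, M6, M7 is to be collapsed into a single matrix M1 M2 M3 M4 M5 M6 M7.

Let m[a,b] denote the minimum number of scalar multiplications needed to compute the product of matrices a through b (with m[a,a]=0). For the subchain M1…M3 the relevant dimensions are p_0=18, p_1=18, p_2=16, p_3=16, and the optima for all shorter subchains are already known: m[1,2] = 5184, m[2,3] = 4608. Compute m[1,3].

9792

m[1,3] = min over k∈[1,2] of m[1,k]+m[k+1,3]+p_{0}·p_k·p_{3}.
k=1: 0 + 4608 + 18·18·16 = 9792; k=2: 5184 + 0 + 18·16·16 = 9792.
Minimum: 9792 at k=1.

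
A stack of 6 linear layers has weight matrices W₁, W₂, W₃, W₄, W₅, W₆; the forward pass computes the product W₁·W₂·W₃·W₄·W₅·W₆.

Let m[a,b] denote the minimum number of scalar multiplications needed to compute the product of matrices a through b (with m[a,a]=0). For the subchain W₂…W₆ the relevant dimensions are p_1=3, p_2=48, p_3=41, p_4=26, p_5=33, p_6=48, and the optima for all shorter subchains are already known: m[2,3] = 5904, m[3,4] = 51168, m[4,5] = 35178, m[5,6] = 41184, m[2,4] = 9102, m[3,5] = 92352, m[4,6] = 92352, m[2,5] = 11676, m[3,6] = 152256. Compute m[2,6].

m[2,6] = min over k∈[2,5] of m[2,k]+m[k+1,6]+p_{1}·p_k·p_{6}.
k=2: 0 + 152256 + 3·48·48 = 159168; k=3: 5904 + 92352 + 3·41·48 = 104160; k=4: 9102 + 41184 + 3·26·48 = 54030; k=5: 11676 + 0 + 3·33·48 = 16428.
Minimum: 16428 at k=5.

16428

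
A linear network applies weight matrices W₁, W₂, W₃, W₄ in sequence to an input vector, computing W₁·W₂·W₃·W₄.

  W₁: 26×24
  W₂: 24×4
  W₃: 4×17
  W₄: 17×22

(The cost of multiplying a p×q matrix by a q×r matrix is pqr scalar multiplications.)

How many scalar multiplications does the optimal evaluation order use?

6280

Adjacent pairs: W₁W₂ = 26·24·4 = 2496; W₂W₃ = 24·4·17 = 1632; W₃W₄ = 4·17·22 = 1496.
Length 3: W₁..W₃: k=1: 0+1632+26·24·17=12240; k=2: 2496+0+26·4·17=4264 → min 4264 | W₂..W₄: k=2: 0+1496+24·4·22=3608; k=3: 1632+0+24·17·22=10608 → min 3608.
Length 4: W₁..W₄: k=1: 0+3608+26·24·22=17336; k=2: 2496+1496+26·4·22=6280; k=3: 4264+0+26·17·22=13988 → min 6280.
Optimal order: ((W₁·W₂)·(W₃·W₄)) with cost 6280.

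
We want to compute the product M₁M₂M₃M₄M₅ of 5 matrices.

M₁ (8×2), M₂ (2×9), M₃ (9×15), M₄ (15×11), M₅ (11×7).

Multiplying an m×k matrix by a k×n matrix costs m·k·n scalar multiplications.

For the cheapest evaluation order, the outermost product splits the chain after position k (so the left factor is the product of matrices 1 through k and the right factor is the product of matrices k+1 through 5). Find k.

1

Adjacent pairs: M₁M₂ = 8·2·9 = 144; M₂M₃ = 2·9·15 = 270; M₃M₄ = 9·15·11 = 1485; M₄M₅ = 15·11·7 = 1155.
Length 3: M₁..M₃: k=1: 0+270+8·2·15=510; k=2: 144+0+8·9·15=1224 → min 510 | M₂..M₄: k=2: 0+1485+2·9·11=1683; k=3: 270+0+2·15·11=600 → min 600 | M₃..M₅: k=3: 0+1155+9·15·7=2100; k=4: 1485+0+9·11·7=2178 → min 2100.
Length 4: M₁..M₄: k=1: 0+600+8·2·11=776; k=2: 144+1485+8·9·11=2421; k=3: 510+0+8·15·11=1830 → min 776 | M₂..M₅: k=2: 0+2100+2·9·7=2226; k=3: 270+1155+2·15·7=1635; k=4: 600+0+2·11·7=754 → min 754.
Top-level splits: k=1: (M₁..M₁)·(M₂..M₅) → 0+754+8·2·7 = 866; k=2: (M₁..M₂)·(M₃..M₅) → 144+2100+8·9·7 = 2748; k=3: (M₁..M₃)·(M₄..M₅) → 510+1155+8·15·7 = 2505; k=4: (M₁..M₄)·(M₅..M₅) → 776+0+8·11·7 = 1392.
Best split is after M₁, i.e. k = 1.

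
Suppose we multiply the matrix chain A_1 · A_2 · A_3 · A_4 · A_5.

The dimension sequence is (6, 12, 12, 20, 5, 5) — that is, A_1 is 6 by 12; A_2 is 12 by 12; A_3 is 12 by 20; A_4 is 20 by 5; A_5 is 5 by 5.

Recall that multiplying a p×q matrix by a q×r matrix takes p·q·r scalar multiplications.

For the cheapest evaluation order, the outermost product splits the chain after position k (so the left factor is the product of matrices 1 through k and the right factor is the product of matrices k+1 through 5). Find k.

4

Adjacent pairs: A_1A_2 = 6·12·12 = 864; A_2A_3 = 12·12·20 = 2880; A_3A_4 = 12·20·5 = 1200; A_4A_5 = 20·5·5 = 500.
Length 3: A_1..A_3: k=1: 0+2880+6·12·20=4320; k=2: 864+0+6·12·20=2304 → min 2304 | A_2..A_4: k=2: 0+1200+12·12·5=1920; k=3: 2880+0+12·20·5=4080 → min 1920 | A_3..A_5: k=3: 0+500+12·20·5=1700; k=4: 1200+0+12·5·5=1500 → min 1500.
Length 4: A_1..A_4: k=1: 0+1920+6·12·5=2280; k=2: 864+1200+6·12·5=2424; k=3: 2304+0+6·20·5=2904 → min 2280 | A_2..A_5: k=2: 0+1500+12·12·5=2220; k=3: 2880+500+12·20·5=4580; k=4: 1920+0+12·5·5=2220 → min 2220.
Top-level splits: k=1: (A_1..A_1)·(A_2..A_5) → 0+2220+6·12·5 = 2580; k=2: (A_1..A_2)·(A_3..A_5) → 864+1500+6·12·5 = 2724; k=3: (A_1..A_3)·(A_4..A_5) → 2304+500+6·20·5 = 3404; k=4: (A_1..A_4)·(A_5..A_5) → 2280+0+6·5·5 = 2430.
Best split is after A_4, i.e. k = 4.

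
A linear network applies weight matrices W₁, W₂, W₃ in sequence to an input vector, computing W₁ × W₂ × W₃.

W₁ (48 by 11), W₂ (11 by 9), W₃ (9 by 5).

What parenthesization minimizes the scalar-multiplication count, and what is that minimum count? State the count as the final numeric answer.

3135

(W₁ × (W₂ × W₃)): cost 3135.
((W₁ × W₂) × W₃): cost 6912.
Optimal: (W₁ × (W₂ × W₃)) with cost 3135.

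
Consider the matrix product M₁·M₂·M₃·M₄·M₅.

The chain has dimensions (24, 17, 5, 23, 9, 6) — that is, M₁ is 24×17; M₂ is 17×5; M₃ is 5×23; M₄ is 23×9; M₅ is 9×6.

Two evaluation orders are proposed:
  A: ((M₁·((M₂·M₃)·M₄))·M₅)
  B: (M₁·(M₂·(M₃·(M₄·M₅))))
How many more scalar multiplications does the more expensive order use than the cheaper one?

5552

Order A = ((M₁·((M₂·M₃)·M₄))·M₅): (M₂·M₃): 17×5 by 5×23 → 17×23, cost 17·5·23 = 1955; ((M₂·M₃)·M₄): 17×23 by 23×9 → 17×9, cost 17·23·9 = 3519; cumulative 5474; (M₁·((M₂·M₃)·M₄)): 24×17 by 17×9 → 24×9, cost 24·17·9 = 3672; cumulative 9146; ((M₁·((M₂·M₃)·M₄))·M₅): 24×9 by 9×6 → 24×6, cost 24·9·6 = 1296; cumulative 10442. Total 10442.
Order B = (M₁·(M₂·(M₃·(M₄·M₅)))): (M₄·M₅): 23×9 by 9×6 → 23×6, cost 23·9·6 = 1242; (M₃·(M₄·M₅)): 5×23 by 23×6 → 5×6, cost 5·23·6 = 690; cumulative 1932; (M₂·(M₃·(M₄·M₅))): 17×5 by 5×6 → 17×6, cost 17·5·6 = 510; cumulative 2442; (M₁·(M₂·(M₃·(M₄·M₅)))): 24×17 by 17×6 → 24×6, cost 24·17·6 = 2448; cumulative 4890. Total 4890.
Difference: |10442 − 4890| = 5552.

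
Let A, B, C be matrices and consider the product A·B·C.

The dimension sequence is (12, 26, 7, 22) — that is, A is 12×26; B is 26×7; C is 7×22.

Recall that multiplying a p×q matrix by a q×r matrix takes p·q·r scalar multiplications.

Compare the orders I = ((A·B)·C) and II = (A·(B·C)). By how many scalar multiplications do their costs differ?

Order I = ((A·B)·C): (A·B): 12×26 by 26×7 → 12×7, cost 12·26·7 = 2184; ((A·B)·C): 12×7 by 7×22 → 12×22, cost 12·7·22 = 1848; cumulative 4032. Total 4032.
Order II = (A·(B·C)): (B·C): 26×7 by 7×22 → 26×22, cost 26·7·22 = 4004; (A·(B·C)): 12×26 by 26×22 → 12×22, cost 12·26·22 = 6864; cumulative 10868. Total 10868.
Difference: |4032 − 10868| = 6836.

6836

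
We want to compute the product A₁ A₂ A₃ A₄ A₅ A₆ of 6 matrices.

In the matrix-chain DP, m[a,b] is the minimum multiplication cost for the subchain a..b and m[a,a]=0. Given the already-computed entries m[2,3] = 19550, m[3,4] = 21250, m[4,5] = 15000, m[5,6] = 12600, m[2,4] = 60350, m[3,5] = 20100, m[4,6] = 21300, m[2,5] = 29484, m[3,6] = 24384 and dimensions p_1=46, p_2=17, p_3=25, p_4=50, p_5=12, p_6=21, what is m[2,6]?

m[2,6] = min over k∈[2,5] of m[2,k]+m[k+1,6]+p_{1}·p_k·p_{6}.
k=2: 0 + 24384 + 46·17·21 = 40806; k=3: 19550 + 21300 + 46·25·21 = 65000; k=4: 60350 + 12600 + 46·50·21 = 121250; k=5: 29484 + 0 + 46·12·21 = 41076.
Minimum: 40806 at k=2.

40806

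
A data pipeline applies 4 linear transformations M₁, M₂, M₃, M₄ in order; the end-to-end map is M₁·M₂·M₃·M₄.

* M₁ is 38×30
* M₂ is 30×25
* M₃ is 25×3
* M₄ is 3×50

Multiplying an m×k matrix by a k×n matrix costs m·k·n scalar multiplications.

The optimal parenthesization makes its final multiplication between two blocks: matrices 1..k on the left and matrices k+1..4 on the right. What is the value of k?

3

Adjacent pairs: M₁M₂ = 38·30·25 = 28500; M₂M₃ = 30·25·3 = 2250; M₃M₄ = 25·3·50 = 3750.
Length 3: M₁..M₃: k=1: 0+2250+38·30·3=5670; k=2: 28500+0+38·25·3=31350 → min 5670 | M₂..M₄: k=2: 0+3750+30·25·50=41250; k=3: 2250+0+30·3·50=6750 → min 6750.
Top-level splits: k=1: (M₁..M₁)·(M₂..M₄) → 0+6750+38·30·50 = 63750; k=2: (M₁..M₂)·(M₃..M₄) → 28500+3750+38·25·50 = 79750; k=3: (M₁..M₃)·(M₄..M₄) → 5670+0+38·3·50 = 11370.
Best split is after M₃, i.e. k = 3.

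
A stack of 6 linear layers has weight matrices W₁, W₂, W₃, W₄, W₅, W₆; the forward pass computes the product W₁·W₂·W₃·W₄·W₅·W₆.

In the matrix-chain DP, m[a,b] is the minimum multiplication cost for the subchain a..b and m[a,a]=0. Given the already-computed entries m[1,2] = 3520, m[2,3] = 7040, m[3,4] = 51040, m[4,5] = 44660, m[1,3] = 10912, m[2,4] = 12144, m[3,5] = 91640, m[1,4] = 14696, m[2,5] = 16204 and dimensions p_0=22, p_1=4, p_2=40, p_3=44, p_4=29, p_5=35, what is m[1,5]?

19284

m[1,5] = min over k∈[1,4] of m[1,k]+m[k+1,5]+p_{0}·p_k·p_{5}.
k=1: 0 + 16204 + 22·4·35 = 19284; k=2: 3520 + 91640 + 22·40·35 = 125960; k=3: 10912 + 44660 + 22·44·35 = 89452; k=4: 14696 + 0 + 22·29·35 = 37026.
Minimum: 19284 at k=1.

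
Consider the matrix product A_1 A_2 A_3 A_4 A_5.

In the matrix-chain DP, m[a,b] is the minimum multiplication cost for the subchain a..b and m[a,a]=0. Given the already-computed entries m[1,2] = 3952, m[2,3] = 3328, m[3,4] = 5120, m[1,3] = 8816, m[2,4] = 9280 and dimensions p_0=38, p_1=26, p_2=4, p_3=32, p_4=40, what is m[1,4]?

m[1,4] = min over k∈[1,3] of m[1,k]+m[k+1,4]+p_{0}·p_k·p_{4}.
k=1: 0 + 9280 + 38·26·40 = 48800; k=2: 3952 + 5120 + 38·4·40 = 15152; k=3: 8816 + 0 + 38·32·40 = 57456.
Minimum: 15152 at k=2.

15152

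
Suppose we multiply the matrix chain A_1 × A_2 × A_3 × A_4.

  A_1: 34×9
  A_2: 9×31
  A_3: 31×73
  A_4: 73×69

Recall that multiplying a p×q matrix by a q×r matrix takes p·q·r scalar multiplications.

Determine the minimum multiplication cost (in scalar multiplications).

86814

Adjacent pairs: A_1A_2 = 34·9·31 = 9486; A_2A_3 = 9·31·73 = 20367; A_3A_4 = 31·73·69 = 156147.
Length 3: A_1..A_3: k=1: 0+20367+34·9·73=42705; k=2: 9486+0+34·31·73=86428 → min 42705 | A_2..A_4: k=2: 0+156147+9·31·69=175398; k=3: 20367+0+9·73·69=65700 → min 65700.
Length 4: A_1..A_4: k=1: 0+65700+34·9·69=86814; k=2: 9486+156147+34·31·69=238359; k=3: 42705+0+34·73·69=213963 → min 86814.
Optimal order: (A_1 × ((A_2 × A_3) × A_4)) with cost 86814.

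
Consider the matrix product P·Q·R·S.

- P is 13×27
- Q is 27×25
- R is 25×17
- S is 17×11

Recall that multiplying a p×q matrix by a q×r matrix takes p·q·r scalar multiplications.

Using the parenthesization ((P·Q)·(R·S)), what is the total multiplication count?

17025

(P·Q): 13×27 by 27×25 → 13×25, cost 13·27·25 = 8775
(R·S): 25×17 by 17×11 → 25×11, cost 25·17·11 = 4675
((P·Q)·(R·S)): 13×25 by 25×11 → 13×11, cost 13·25·11 = 3575; cumulative 17025
Total: 17025 scalar multiplications.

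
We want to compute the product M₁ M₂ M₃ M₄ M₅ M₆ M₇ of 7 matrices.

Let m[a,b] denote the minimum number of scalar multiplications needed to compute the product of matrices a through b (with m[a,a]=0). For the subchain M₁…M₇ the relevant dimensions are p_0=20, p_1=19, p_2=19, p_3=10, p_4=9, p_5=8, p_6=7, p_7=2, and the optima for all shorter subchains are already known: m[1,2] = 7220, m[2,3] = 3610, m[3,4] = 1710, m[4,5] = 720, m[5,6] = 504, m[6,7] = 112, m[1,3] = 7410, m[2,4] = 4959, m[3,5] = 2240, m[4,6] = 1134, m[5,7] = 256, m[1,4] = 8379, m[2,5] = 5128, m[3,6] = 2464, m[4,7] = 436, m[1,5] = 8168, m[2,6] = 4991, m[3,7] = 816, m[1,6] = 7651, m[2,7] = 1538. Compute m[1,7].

2298

m[1,7] = min over k∈[1,6] of m[1,k]+m[k+1,7]+p_{0}·p_k·p_{7}.
k=1: 0 + 1538 + 20·19·2 = 2298; k=2: 7220 + 816 + 20·19·2 = 8796; k=3: 7410 + 436 + 20·10·2 = 8246; k=4: 8379 + 256 + 20·9·2 = 8995; k=5: 8168 + 112 + 20·8·2 = 8600; k=6: 7651 + 0 + 20·7·2 = 7931.
Minimum: 2298 at k=1.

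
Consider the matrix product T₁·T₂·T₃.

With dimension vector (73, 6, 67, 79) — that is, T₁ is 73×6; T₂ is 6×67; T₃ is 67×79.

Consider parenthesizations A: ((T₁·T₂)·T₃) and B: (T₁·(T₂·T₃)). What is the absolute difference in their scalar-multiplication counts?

Order A = ((T₁·T₂)·T₃): (T₁·T₂): 73×6 by 6×67 → 73×67, cost 73·6·67 = 29346; ((T₁·T₂)·T₃): 73×67 by 67×79 → 73×79, cost 73·67·79 = 386389; cumulative 415735. Total 415735.
Order B = (T₁·(T₂·T₃)): (T₂·T₃): 6×67 by 67×79 → 6×79, cost 6·67·79 = 31758; (T₁·(T₂·T₃)): 73×6 by 6×79 → 73×79, cost 73·6·79 = 34602; cumulative 66360. Total 66360.
Difference: |415735 − 66360| = 349375.

349375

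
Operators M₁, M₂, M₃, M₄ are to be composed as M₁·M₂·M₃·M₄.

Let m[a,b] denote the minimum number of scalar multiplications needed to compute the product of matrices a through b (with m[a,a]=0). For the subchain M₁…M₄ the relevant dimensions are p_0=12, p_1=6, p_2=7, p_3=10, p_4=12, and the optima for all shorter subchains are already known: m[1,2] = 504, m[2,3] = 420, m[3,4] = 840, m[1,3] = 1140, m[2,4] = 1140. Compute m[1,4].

m[1,4] = min over k∈[1,3] of m[1,k]+m[k+1,4]+p_{0}·p_k·p_{4}.
k=1: 0 + 1140 + 12·6·12 = 2004; k=2: 504 + 840 + 12·7·12 = 2352; k=3: 1140 + 0 + 12·10·12 = 2580.
Minimum: 2004 at k=1.

2004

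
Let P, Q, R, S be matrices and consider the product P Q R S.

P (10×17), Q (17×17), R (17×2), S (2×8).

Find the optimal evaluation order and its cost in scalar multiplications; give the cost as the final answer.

1078

Adjacent pairs: PQ = 10·17·17 = 2890; QR = 17·17·2 = 578; RS = 17·2·8 = 272.
Length 3: P..R: k=1: 0+578+10·17·2=918; k=2: 2890+0+10·17·2=3230 → min 918 | Q..S: k=2: 0+272+17·17·8=2584; k=3: 578+0+17·2·8=850 → min 850.
Length 4: P..S: k=1: 0+850+10·17·8=2210; k=2: 2890+272+10·17·8=4522; k=3: 918+0+10·2·8=1078 → min 1078.
Optimal parenthesization: ((P (Q R)) S) with cost 1078.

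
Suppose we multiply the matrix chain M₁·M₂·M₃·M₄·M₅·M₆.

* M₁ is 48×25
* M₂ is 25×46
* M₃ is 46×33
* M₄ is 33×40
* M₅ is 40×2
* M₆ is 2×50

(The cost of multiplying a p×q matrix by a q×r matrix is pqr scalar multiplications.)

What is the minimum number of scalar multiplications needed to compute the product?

15176

Adjacent pairs: M₁M₂ = 48·25·46 = 55200; M₂M₃ = 25·46·33 = 37950; M₃M₄ = 46·33·40 = 60720; M₄M₅ = 33·40·2 = 2640; M₅M₆ = 40·2·50 = 4000.
Length 3: M₁..M₃: k=1: 0+37950+48·25·33=77550; k=2: 55200+0+48·46·33=128064 → min 77550 | M₂..M₄: k=2: 0+60720+25·46·40=106720; k=3: 37950+0+25·33·40=70950 → min 70950 | M₃..M₅: k=3: 0+2640+46·33·2=5676; k=4: 60720+0+46·40·2=64400 → min 5676 | M₄..M₆: k=4: 0+4000+33·40·50=70000; k=5: 2640+0+33·2·50=5940 → min 5940.
Length 4: M₁..M₄: k=1: 0+70950+48·25·40=118950; k=2: 55200+60720+48·46·40=204240; k=3: 77550+0+48·33·40=140910 → min 118950 | M₂..M₅: k=2: 0+5676+25·46·2=7976; k=3: 37950+2640+25·33·2=42240; k=4: 70950+0+25·40·2=72950 → min 7976 | M₃..M₆: k=3: 0+5940+46·33·50=81840; k=4: 60720+4000+46·40·50=156720; k=5: 5676+0+46·2·50=10276 → min 10276.
Length 5: M₁..M₅: k=1: 0+7976+48·25·2=10376; k=2: 55200+5676+48·46·2=65292; k=3: 77550+2640+48·33·2=83358; k=4: 118950+0+48·40·2=122790 → min 10376 | M₂..M₆: k=2: 0+10276+25·46·50=67776; k=3: 37950+5940+25·33·50=85140; k=4: 70950+4000+25·40·50=124950; k=5: 7976+0+25·2·50=10476 → min 10476.
Length 6: M₁..M₆: k=1: 0+10476+48·25·50=70476; k=2: 55200+10276+48·46·50=175876; k=3: 77550+5940+48·33·50=162690; k=4: 118950+4000+48·40·50=218950; k=5: 10376+0+48·2·50=15176 → min 15176.
Optimal order: ((M₁·(M₂·(M₃·(M₄·M₅))))·M₆) with cost 15176.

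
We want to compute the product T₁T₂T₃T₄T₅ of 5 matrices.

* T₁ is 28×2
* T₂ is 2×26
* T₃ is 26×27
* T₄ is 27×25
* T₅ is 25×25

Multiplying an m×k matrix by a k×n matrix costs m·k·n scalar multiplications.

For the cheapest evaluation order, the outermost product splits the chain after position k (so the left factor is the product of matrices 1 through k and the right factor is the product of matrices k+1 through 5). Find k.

1

Adjacent pairs: T₁T₂ = 28·2·26 = 1456; T₂T₃ = 2·26·27 = 1404; T₃T₄ = 26·27·25 = 17550; T₄T₅ = 27·25·25 = 16875.
Length 3: T₁..T₃: k=1: 0+1404+28·2·27=2916; k=2: 1456+0+28·26·27=21112 → min 2916 | T₂..T₄: k=2: 0+17550+2·26·25=18850; k=3: 1404+0+2·27·25=2754 → min 2754 | T₃..T₅: k=3: 0+16875+26·27·25=34425; k=4: 17550+0+26·25·25=33800 → min 33800.
Length 4: T₁..T₄: k=1: 0+2754+28·2·25=4154; k=2: 1456+17550+28·26·25=37206; k=3: 2916+0+28·27·25=21816 → min 4154 | T₂..T₅: k=2: 0+33800+2·26·25=35100; k=3: 1404+16875+2·27·25=19629; k=4: 2754+0+2·25·25=4004 → min 4004.
Top-level splits: k=1: (T₁..T₁)·(T₂..T₅) → 0+4004+28·2·25 = 5404; k=2: (T₁..T₂)·(T₃..T₅) → 1456+33800+28·26·25 = 53456; k=3: (T₁..T₃)·(T₄..T₅) → 2916+16875+28·27·25 = 38691; k=4: (T₁..T₄)·(T₅..T₅) → 4154+0+28·25·25 = 21654.
Best split is after T₁, i.e. k = 1.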